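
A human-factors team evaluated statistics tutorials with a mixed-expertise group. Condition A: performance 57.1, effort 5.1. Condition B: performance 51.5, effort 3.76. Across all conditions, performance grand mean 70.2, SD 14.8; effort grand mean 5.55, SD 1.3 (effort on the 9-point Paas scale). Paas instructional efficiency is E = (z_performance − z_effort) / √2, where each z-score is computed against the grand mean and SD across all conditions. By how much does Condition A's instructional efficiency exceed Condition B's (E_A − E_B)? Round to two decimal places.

Condition A: z_P = (57.1 − 70.2)/14.8 = -0.8851; z_E = (5.1 − 5.55)/1.3 = -0.3462; E_A = (-0.8851 − (-0.3462))/√2 = -0.3811.
Condition B: z_P = (51.5 − 70.2)/14.8 = -1.2635; z_E = (3.76 − 5.55)/1.3 = -1.3769; E_B = (-1.2635 − (-1.3769))/√2 = 0.0802.
E_A − E_B = -0.3811 − 0.0802 = -0.4613 ≈ -0.46.

-0.46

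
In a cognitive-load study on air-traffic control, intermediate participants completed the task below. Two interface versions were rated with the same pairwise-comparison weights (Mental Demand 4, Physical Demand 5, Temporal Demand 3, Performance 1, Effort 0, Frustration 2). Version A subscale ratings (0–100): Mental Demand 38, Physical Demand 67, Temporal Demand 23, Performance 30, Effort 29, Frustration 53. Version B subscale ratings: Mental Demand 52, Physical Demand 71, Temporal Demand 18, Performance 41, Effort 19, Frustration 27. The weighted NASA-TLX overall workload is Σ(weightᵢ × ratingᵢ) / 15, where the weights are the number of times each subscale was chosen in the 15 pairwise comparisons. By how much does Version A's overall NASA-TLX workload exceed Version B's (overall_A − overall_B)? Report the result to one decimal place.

Version A weighted sum = 4·38 + 5·67 + 3·23 + 1·30 + 0·29 + 2·53 = 152 + 335 + 69 + 30 + 0 + 106 = 692; overall_A = 692/15 = 46.1333.
Version B weighted sum = 4·52 + 5·71 + 3·18 + 1·41 + 0·19 + 2·27 = 208 + 355 + 54 + 41 + 0 + 54 = 712; overall_B = 712/15 = 47.4667.
Difference = 46.1333 − 47.4667 = -1.3334 ≈ -1.3.

-1.3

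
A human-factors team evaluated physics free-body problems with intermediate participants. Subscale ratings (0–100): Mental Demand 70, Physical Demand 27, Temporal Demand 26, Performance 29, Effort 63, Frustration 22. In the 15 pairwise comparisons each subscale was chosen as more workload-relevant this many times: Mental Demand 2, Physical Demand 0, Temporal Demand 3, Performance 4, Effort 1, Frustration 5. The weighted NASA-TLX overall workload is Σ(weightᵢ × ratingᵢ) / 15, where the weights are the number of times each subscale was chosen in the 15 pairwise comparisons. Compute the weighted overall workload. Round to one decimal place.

33.8

The tallies are the weights (they sum to 15).
Weighted sum = 2·70 + 0·27 + 3·26 + 4·29 + 1·63 + 5·22
            = 140 + 0 + 78 + 116 + 63 + 110 = 507.
Overall workload = 507 / 15 = 33.8000 ≈ 33.8.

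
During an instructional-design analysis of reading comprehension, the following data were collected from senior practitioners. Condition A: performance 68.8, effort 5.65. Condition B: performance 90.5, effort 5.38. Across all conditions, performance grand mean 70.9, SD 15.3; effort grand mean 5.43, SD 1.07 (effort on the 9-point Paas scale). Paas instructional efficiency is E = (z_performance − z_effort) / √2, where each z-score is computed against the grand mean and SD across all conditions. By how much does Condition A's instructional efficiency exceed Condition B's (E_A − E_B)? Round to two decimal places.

-1.18

Condition A: z_P = (68.8 − 70.9)/15.3 = -0.1373; z_E = (5.65 − 5.43)/1.07 = 0.2056; E_A = (-0.1373 − 0.2056)/√2 = -0.2425.
Condition B: z_P = (90.5 − 70.9)/15.3 = 1.2810; z_E = (5.38 − 5.43)/1.07 = -0.0467; E_B = (1.2810 − (-0.0467))/√2 = 0.9388.
E_A − E_B = -0.2425 − 0.9388 = -1.1813 ≈ -1.18.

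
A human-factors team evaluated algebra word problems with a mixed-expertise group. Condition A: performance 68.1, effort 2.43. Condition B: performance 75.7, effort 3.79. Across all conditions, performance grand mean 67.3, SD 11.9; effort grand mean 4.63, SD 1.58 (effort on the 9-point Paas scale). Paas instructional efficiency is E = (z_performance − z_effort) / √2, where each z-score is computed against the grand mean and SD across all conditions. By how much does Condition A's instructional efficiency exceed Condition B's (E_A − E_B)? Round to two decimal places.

Condition A: z_P = (68.1 − 67.3)/11.9 = 0.0672; z_E = (2.43 − 4.63)/1.58 = -1.3924; E_A = (0.0672 − (-1.3924))/√2 = 1.0321.
Condition B: z_P = (75.7 − 67.3)/11.9 = 0.7059; z_E = (3.79 − 4.63)/1.58 = -0.5316; E_B = (0.7059 − (-0.5316))/√2 = 0.8750.
E_A − E_B = 1.0321 − 0.8750 = 0.1571 ≈ 0.16.

0.16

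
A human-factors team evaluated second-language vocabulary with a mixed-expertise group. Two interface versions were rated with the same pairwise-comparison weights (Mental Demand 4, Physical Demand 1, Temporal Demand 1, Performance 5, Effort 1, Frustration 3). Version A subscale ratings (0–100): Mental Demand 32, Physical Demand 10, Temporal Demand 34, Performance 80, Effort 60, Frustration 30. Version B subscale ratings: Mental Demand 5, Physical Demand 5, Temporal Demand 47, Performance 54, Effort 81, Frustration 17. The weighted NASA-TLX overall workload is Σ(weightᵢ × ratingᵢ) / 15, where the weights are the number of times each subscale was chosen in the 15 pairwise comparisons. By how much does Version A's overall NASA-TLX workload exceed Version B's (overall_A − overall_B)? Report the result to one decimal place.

16.5

Version A weighted sum = 4·32 + 1·10 + 1·34 + 5·80 + 1·60 + 3·30 = 128 + 10 + 34 + 400 + 60 + 90 = 722; overall_A = 722/15 = 48.1333.
Version B weighted sum = 4·5 + 1·5 + 1·47 + 5·54 + 1·81 + 3·17 = 20 + 5 + 47 + 270 + 81 + 51 = 474; overall_B = 474/15 = 31.6000.
Difference = 48.1333 − 31.6000 = 16.5333 ≈ 16.5.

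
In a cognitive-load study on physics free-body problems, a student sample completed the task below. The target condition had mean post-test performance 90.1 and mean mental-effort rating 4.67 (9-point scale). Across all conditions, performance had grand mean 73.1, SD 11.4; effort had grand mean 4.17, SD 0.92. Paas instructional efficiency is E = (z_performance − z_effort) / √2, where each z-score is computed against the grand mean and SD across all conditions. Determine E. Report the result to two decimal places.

z_performance = (90.1 − 73.1) / 11.4 = 17.0000 / 11.4 = 1.4912.
z_effort = (4.67 − 4.17) / 0.92 = 0.5000 / 0.92 = 0.5435.
z_P − z_E = 1.4912 − 0.5435 = 0.9477.
E = 0.9477 / √2 = 0.9477 / 1.41421 = 0.6701 ≈ 0.67.

0.67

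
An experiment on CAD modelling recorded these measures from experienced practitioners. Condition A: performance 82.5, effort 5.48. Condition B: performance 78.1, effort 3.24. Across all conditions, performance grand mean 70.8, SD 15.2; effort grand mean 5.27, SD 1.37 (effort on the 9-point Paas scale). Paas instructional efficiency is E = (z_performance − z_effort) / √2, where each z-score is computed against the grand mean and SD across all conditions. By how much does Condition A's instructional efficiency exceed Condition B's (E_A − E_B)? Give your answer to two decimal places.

Condition A: z_P = (82.5 − 70.8)/15.2 = 0.7697; z_E = (5.48 − 5.27)/1.37 = 0.1533; E_A = (0.7697 − 0.1533)/√2 = 0.4359.
Condition B: z_P = (78.1 − 70.8)/15.2 = 0.4803; z_E = (3.24 − 5.27)/1.37 = -1.4818; E_B = (0.4803 − (-1.4818))/√2 = 1.3874.
E_A − E_B = 0.4359 − 1.3874 = -0.9515 ≈ -0.95.

-0.95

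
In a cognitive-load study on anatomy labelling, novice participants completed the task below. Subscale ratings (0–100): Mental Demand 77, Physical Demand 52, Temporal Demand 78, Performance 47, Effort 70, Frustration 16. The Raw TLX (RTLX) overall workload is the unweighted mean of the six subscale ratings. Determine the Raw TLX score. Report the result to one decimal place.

56.7

Sum of ratings = 77 + 52 + 78 + 47 + 70 + 16 = 340.
RTLX = 340 / 6 = 56.6667 ≈ 56.7.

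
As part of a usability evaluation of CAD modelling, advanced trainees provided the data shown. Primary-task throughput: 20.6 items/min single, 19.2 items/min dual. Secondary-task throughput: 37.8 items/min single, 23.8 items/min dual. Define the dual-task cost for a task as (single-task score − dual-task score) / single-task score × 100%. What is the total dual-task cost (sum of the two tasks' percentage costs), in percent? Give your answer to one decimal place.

Primary cost = (20.6 − 19.2) / 20.6 × 100% = 6.7961%.
Secondary cost = (37.8 − 23.8) / 37.8 × 100% = 37.0370%.
Total = 6.7961% + 37.0370% = 43.8331% ≈ 43.8%.

43.8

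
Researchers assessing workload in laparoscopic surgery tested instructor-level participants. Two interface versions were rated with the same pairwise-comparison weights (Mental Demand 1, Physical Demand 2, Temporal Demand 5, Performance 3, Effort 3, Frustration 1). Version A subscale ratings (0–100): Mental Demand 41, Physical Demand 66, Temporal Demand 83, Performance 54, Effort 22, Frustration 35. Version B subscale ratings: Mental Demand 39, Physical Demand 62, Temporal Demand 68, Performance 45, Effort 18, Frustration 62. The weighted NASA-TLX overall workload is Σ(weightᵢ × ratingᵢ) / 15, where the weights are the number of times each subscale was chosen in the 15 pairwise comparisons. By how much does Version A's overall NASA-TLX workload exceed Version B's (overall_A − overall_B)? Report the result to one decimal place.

6.5

Version A weighted sum = 1·41 + 2·66 + 5·83 + 3·54 + 3·22 + 1·35 = 41 + 132 + 415 + 162 + 66 + 35 = 851; overall_A = 851/15 = 56.7333.
Version B weighted sum = 1·39 + 2·62 + 5·68 + 3·45 + 3·18 + 1·62 = 39 + 124 + 340 + 135 + 54 + 62 = 754; overall_B = 754/15 = 50.2667.
Difference = 56.7333 − 50.2667 = 6.4666 ≈ 6.5.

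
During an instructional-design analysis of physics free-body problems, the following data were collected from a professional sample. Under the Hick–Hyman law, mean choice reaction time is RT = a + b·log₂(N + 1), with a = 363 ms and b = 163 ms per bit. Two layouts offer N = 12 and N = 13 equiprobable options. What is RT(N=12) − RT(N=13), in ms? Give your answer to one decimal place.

-17.4

RT(12) = 363 + 163·log₂(13) = 363 + 163·3.7004 = 966.1652 ms.
RT(13) = 363 + 163·log₂(14) = 363 + 163·3.8074 = 983.6062 ms.
Difference = 966.1652 − 983.6062 = -17.4410 ≈ -17.4 ms.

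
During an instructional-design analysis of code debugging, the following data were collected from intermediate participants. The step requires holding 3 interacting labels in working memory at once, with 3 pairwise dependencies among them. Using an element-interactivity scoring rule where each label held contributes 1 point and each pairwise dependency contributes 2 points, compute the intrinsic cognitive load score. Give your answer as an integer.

Element contribution: 3 × 1 = 3.
Interaction contribution: 3 × 2 = 6.
Intrinsic load = 3 + 6 = 9.

9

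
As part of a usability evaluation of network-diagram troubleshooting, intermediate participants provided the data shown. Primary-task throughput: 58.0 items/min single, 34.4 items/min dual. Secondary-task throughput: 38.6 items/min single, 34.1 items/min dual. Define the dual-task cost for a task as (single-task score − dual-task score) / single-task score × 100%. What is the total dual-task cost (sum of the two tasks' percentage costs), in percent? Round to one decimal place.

Primary cost = (58.0 − 34.4) / 58.0 × 100% = 40.6897%.
Secondary cost = (38.6 − 34.1) / 38.6 × 100% = 11.6580%.
Total = 40.6897% + 11.6580% = 52.3477% ≈ 52.3%.

52.3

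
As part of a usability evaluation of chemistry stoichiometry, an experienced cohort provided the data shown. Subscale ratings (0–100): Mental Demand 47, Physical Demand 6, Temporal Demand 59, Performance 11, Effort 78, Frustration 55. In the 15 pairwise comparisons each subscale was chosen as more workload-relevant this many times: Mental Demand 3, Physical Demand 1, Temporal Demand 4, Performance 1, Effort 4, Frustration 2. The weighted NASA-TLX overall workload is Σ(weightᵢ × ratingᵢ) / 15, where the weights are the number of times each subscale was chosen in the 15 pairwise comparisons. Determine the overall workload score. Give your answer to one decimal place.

The tallies are the weights (they sum to 15).
Weighted sum = 3·47 + 1·6 + 4·59 + 1·11 + 4·78 + 2·55
            = 141 + 6 + 236 + 11 + 312 + 110 = 816.
Overall workload = 816 / 15 = 54.4000 ≈ 54.4.

54.4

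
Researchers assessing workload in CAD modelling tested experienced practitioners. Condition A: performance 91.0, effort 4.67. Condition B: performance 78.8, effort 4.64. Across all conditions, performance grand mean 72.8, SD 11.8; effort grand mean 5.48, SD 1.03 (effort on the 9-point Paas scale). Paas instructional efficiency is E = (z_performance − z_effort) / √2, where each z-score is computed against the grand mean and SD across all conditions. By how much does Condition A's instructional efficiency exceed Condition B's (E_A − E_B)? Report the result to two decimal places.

0.71

Condition A: z_P = (91.0 − 72.8)/11.8 = 1.5424; z_E = (4.67 − 5.48)/1.03 = -0.7864; E_A = (1.5424 − (-0.7864))/√2 = 1.6467.
Condition B: z_P = (78.8 − 72.8)/11.8 = 0.5085; z_E = (4.64 − 5.48)/1.03 = -0.8155; E_B = (0.5085 − (-0.8155))/√2 = 0.9362.
E_A − E_B = 1.6467 − 0.9362 = 0.7105 ≈ 0.71.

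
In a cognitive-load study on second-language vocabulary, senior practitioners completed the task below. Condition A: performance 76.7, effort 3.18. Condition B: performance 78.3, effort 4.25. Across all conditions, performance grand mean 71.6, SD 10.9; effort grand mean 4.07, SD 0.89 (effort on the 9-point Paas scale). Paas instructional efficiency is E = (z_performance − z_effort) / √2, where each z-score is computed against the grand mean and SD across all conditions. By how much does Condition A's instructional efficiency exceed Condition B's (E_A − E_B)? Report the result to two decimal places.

Condition A: z_P = (76.7 − 71.6)/10.9 = 0.4679; z_E = (3.18 − 4.07)/0.89 = -1.0000; E_A = (0.4679 − (-1.0000))/√2 = 1.0380.
Condition B: z_P = (78.3 − 71.6)/10.9 = 0.6147; z_E = (4.25 − 4.07)/0.89 = 0.2022; E_B = (0.6147 − 0.2022)/√2 = 0.2917.
E_A − E_B = 1.0380 − 0.2917 = 0.7463 ≈ 0.75.

0.75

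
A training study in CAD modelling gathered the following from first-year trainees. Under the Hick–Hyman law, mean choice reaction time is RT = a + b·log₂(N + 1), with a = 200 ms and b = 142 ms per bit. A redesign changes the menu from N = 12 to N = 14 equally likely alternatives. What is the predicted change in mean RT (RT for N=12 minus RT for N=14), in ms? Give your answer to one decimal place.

RT(12) = 200 + 142·log₂(13) = 200 + 142·3.7004 = 725.4568 ms.
RT(14) = 200 + 142·log₂(15) = 200 + 142·3.9069 = 754.7798 ms.
Difference = 725.4568 − 754.7798 = -29.3230 ≈ -29.3 ms.

-29.3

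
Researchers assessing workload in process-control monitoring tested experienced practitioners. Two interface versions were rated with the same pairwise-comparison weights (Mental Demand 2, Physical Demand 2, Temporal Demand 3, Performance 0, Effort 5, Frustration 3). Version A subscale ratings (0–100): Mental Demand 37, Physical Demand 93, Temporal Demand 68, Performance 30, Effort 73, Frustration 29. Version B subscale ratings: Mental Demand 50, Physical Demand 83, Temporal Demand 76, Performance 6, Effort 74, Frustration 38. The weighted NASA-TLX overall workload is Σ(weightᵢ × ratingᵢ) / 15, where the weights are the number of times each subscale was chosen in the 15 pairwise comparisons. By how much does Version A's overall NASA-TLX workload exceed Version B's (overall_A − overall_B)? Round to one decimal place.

-4.1

Version A weighted sum = 2·37 + 2·93 + 3·68 + 0·30 + 5·73 + 3·29 = 74 + 186 + 204 + 0 + 365 + 87 = 916; overall_A = 916/15 = 61.0667.
Version B weighted sum = 2·50 + 2·83 + 3·76 + 0·6 + 5·74 + 3·38 = 100 + 166 + 228 + 0 + 370 + 114 = 978; overall_B = 978/15 = 65.2000.
Difference = 61.0667 − 65.2000 = -4.1333 ≈ -4.1.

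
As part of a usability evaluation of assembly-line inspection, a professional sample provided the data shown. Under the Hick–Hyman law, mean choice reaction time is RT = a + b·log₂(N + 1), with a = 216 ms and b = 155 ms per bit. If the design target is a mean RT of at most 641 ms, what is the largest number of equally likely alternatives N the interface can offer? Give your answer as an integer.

5

Set 216 + 155·log₂(N + 1) ≤ 641.
log₂(N + 1) ≤ (641 − 216) / 155 = 2.7419.
N + 1 ≤ 2^2.7419 = 6.6895.
N ≤ 5.6895, so the largest integer N is 5.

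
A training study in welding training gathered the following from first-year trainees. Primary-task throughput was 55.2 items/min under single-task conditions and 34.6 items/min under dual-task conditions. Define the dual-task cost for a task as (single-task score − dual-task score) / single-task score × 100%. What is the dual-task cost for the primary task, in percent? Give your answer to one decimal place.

37.3

Cost = (55.2 − 34.6) / 55.2 × 100%
     = 20.6000 / 55.2 × 100% = 37.3188%.
≈ 37.3%.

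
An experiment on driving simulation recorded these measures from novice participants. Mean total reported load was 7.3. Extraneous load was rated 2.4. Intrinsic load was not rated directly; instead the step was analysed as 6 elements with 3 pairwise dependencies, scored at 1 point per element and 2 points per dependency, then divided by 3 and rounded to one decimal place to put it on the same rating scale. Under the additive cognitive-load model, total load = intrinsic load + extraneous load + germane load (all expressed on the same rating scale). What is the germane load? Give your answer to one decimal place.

Intrinsic (element-interactivity): (6 × 1 + 3 × 2) / 3 = 12 / 3 = 4.0000 → 4.0.
germane load = total − intrinsic − extraneous
             = 7.3 − 4.0 − 2.4 = 0.9.

0.9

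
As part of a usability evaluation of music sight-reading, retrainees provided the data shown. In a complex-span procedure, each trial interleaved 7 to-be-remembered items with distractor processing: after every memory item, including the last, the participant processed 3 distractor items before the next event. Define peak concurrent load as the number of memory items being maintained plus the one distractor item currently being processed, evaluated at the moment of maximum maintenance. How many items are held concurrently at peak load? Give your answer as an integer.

8

Maintenance is greatest during the distractor(s) after memory item 7: all 7 memory items are being held.
One distractor item is concurrently being processed.
Peak concurrent load = 7 + 1 = 8 items.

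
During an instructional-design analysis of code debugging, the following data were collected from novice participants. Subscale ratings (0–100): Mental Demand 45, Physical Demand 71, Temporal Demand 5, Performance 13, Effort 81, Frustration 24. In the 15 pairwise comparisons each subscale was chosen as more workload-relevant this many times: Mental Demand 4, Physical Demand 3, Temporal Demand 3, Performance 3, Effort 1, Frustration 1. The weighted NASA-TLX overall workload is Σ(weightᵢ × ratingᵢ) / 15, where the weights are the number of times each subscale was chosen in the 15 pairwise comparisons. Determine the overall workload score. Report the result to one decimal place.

36.8

The tallies are the weights (they sum to 15).
Weighted sum = 4·45 + 3·71 + 3·5 + 3·13 + 1·81 + 1·24
            = 180 + 213 + 15 + 39 + 81 + 24 = 552.
Overall workload = 552 / 15 = 36.8000 ≈ 36.8.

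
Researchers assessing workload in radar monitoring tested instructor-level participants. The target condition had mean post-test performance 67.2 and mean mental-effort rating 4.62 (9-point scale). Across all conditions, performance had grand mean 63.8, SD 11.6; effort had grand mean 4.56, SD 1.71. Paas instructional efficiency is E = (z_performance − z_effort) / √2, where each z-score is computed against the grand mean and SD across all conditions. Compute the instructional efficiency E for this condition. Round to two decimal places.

z_performance = (67.2 − 63.8) / 11.6 = 3.4000 / 11.6 = 0.2931.
z_effort = (4.62 − 4.56) / 1.71 = 0.0600 / 1.71 = 0.0351.
z_P − z_E = 0.2931 − 0.0351 = 0.2580.
E = 0.2580 / √2 = 0.2580 / 1.41421 = 0.1824 ≈ 0.18.

0.18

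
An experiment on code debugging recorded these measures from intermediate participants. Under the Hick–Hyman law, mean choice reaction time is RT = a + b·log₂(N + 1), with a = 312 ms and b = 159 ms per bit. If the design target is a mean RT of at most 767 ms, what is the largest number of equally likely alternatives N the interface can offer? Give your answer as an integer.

6

Set 312 + 159·log₂(N + 1) ≤ 767.
log₂(N + 1) ≤ (767 − 312) / 159 = 2.8616.
N + 1 ≤ 2^2.8616 = 7.2682.
N ≤ 6.2682, so the largest integer N is 6.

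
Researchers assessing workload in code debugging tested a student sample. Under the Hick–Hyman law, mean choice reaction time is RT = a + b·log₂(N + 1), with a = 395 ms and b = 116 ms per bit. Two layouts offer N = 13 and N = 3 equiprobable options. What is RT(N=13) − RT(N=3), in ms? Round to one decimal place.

RT(13) = 395 + 116·log₂(14) = 395 + 116·3.8074 = 836.6584 ms.
RT(3) = 395 + 116·log₂(4) = 395 + 116·2.0000 = 627.0000 ms.
Difference = 836.6584 − 627.0000 = 209.6584 ≈ 209.7 ms.

209.7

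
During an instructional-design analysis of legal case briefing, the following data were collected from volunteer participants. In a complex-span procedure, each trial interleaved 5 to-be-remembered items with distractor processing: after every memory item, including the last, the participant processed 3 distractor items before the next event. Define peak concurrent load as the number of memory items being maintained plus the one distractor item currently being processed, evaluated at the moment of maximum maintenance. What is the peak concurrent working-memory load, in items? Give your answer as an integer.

6

Maintenance is greatest during the distractor(s) after memory item 5: all 5 memory items are being held.
One distractor item is concurrently being processed.
Peak concurrent load = 5 + 1 = 6 items.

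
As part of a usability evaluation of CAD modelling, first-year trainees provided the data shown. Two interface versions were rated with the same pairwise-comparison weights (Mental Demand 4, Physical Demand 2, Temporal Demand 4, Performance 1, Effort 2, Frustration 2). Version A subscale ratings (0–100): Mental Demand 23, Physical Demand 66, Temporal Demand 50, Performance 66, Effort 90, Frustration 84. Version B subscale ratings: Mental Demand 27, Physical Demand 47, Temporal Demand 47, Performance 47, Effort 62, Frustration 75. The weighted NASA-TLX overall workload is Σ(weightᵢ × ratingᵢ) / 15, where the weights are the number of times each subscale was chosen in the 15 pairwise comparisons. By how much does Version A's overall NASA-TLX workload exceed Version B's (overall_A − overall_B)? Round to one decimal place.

Version A weighted sum = 4·23 + 2·66 + 4·50 + 1·66 + 2·90 + 2·84 = 92 + 132 + 200 + 66 + 180 + 168 = 838; overall_A = 838/15 = 55.8667.
Version B weighted sum = 4·27 + 2·47 + 4·47 + 1·47 + 2·62 + 2·75 = 108 + 94 + 188 + 47 + 124 + 150 = 711; overall_B = 711/15 = 47.4000.
Difference = 55.8667 − 47.4000 = 8.4667 ≈ 8.5.

8.5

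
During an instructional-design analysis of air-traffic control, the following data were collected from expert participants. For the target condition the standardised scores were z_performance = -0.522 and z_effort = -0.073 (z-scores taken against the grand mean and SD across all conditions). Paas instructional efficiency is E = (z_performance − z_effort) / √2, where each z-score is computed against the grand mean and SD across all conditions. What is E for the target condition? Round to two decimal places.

z_P − z_E = -0.522 − (-0.073) = -0.4490.
E = -0.4490 / √2 = -0.4490 / 1.41421 = -0.3175 ≈ -0.32.

-0.32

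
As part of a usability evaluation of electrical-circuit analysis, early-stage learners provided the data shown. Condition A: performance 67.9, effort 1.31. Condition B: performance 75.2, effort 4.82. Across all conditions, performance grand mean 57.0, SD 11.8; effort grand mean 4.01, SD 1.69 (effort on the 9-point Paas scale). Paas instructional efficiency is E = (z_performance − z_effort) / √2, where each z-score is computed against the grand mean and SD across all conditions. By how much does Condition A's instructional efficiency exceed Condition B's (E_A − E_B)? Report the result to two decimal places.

1.03

Condition A: z_P = (67.9 − 57.0)/11.8 = 0.9237; z_E = (1.31 − 4.01)/1.69 = -1.5976; E_A = (0.9237 − (-1.5976))/√2 = 1.7828.
Condition B: z_P = (75.2 − 57.0)/11.8 = 1.5424; z_E = (4.82 − 4.01)/1.69 = 0.4793; E_B = (1.5424 − 0.4793)/√2 = 0.7517.
E_A − E_B = 1.7828 − 0.7517 = 1.0311 ≈ 1.03.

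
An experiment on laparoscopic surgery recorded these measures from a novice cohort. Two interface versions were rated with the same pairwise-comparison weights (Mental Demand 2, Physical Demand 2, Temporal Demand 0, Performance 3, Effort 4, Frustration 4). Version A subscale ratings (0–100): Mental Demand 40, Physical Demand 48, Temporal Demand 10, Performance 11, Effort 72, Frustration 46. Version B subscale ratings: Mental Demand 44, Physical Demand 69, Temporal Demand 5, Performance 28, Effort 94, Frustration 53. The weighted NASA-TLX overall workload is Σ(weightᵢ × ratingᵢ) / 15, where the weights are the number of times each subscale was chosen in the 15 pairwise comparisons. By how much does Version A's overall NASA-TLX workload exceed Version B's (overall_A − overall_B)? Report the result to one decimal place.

Version A weighted sum = 2·40 + 2·48 + 0·10 + 3·11 + 4·72 + 4·46 = 80 + 96 + 0 + 33 + 288 + 184 = 681; overall_A = 681/15 = 45.4000.
Version B weighted sum = 2·44 + 2·69 + 0·5 + 3·28 + 4·94 + 4·53 = 88 + 138 + 0 + 84 + 376 + 212 = 898; overall_B = 898/15 = 59.8667.
Difference = 45.4000 − 59.8667 = -14.4667 ≈ -14.5.

-14.5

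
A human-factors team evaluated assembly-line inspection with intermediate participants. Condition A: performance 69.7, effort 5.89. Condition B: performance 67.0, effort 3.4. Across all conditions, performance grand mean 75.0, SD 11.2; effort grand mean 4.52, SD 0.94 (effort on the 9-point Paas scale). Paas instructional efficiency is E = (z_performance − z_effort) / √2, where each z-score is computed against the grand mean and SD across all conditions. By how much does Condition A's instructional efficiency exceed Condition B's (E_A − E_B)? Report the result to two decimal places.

Condition A: z_P = (69.7 − 75.0)/11.2 = -0.4732; z_E = (5.89 − 4.52)/0.94 = 1.4574; E_A = (-0.4732 − 1.4574)/√2 = -1.3651.
Condition B: z_P = (67.0 − 75.0)/11.2 = -0.7143; z_E = (3.4 − 4.52)/0.94 = -1.1915; E_B = (-0.7143 − (-1.1915))/√2 = 0.3374.
E_A − E_B = -1.3651 − 0.3374 = -1.7025 ≈ -1.70.

-1.70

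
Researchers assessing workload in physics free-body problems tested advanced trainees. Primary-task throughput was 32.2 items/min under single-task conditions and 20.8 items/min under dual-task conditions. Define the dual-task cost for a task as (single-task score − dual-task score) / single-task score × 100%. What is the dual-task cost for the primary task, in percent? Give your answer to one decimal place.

Cost = (32.2 − 20.8) / 32.2 × 100%
     = 11.4000 / 32.2 × 100% = 35.4037%.
≈ 35.4%.

35.4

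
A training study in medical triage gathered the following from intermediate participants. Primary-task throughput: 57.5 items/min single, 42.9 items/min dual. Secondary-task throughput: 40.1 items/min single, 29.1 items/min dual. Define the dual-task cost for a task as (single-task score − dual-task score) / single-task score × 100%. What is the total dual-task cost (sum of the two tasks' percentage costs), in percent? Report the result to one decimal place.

52.8

Primary cost = (57.5 − 42.9) / 57.5 × 100% = 25.3913%.
Secondary cost = (40.1 − 29.1) / 40.1 × 100% = 27.4314%.
Total = 25.3913% + 27.4314% = 52.8227% ≈ 52.8%.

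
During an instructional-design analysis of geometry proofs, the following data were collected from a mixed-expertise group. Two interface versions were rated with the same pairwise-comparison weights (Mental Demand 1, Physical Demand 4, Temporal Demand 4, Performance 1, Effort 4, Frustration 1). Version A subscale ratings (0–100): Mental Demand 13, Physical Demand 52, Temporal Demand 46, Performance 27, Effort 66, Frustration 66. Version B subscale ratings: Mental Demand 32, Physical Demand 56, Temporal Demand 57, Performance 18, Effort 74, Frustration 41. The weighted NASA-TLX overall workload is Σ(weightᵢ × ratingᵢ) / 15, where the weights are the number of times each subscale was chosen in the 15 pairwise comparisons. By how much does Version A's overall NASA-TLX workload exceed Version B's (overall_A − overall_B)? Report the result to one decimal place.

-5.1

Version A weighted sum = 1·13 + 4·52 + 4·46 + 1·27 + 4·66 + 1·66 = 13 + 208 + 184 + 27 + 264 + 66 = 762; overall_A = 762/15 = 50.8000.
Version B weighted sum = 1·32 + 4·56 + 4·57 + 1·18 + 4·74 + 1·41 = 32 + 224 + 228 + 18 + 296 + 41 = 839; overall_B = 839/15 = 55.9333.
Difference = 50.8000 − 55.9333 = -5.1333 ≈ -5.1.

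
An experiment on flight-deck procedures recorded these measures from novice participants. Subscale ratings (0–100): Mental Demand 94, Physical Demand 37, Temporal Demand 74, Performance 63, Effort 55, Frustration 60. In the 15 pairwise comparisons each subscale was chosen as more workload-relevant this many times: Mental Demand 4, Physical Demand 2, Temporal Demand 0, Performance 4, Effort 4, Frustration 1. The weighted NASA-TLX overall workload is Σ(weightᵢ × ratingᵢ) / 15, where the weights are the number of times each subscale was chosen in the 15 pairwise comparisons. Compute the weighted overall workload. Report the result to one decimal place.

65.5

The tallies are the weights (they sum to 15).
Weighted sum = 4·94 + 2·37 + 0·74 + 4·63 + 4·55 + 1·60
            = 376 + 74 + 0 + 252 + 220 + 60 = 982.
Overall workload = 982 / 15 = 65.4667 ≈ 65.5.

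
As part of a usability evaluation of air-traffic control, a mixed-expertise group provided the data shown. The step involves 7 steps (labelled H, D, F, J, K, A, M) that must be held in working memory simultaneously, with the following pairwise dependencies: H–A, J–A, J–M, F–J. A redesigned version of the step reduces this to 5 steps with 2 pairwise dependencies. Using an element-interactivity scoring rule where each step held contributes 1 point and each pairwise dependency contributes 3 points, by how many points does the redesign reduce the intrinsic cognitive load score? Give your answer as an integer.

8

Original: 7 × 1 + 4 × 3 = 7 + 12 = 19.
Redesigned: 5 × 1 + 2 × 3 = 5 + 6 = 11.
Reduction = 19 − 11 = 8.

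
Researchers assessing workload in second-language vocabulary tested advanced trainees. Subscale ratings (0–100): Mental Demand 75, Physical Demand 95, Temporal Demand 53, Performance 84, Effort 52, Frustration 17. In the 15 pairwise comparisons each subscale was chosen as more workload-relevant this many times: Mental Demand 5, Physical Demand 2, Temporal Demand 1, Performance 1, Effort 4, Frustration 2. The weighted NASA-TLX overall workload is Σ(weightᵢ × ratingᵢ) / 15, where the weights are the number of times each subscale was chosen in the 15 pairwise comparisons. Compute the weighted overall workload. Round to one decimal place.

62.9

The tallies are the weights (they sum to 15).
Weighted sum = 5·75 + 2·95 + 1·53 + 1·84 + 4·52 + 2·17
            = 375 + 190 + 53 + 84 + 208 + 34 = 944.
Overall workload = 944 / 15 = 62.9333 ≈ 62.9.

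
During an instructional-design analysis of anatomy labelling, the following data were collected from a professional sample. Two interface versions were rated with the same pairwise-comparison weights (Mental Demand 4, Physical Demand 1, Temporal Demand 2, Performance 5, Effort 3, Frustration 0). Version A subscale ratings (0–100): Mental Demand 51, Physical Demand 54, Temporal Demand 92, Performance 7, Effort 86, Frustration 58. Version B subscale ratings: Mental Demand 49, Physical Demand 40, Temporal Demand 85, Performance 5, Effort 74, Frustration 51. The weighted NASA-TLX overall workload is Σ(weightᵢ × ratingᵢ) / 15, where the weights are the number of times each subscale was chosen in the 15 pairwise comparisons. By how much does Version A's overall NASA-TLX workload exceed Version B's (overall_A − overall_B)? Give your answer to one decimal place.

5.5

Version A weighted sum = 4·51 + 1·54 + 2·92 + 5·7 + 3·86 + 0·58 = 204 + 54 + 184 + 35 + 258 + 0 = 735; overall_A = 735/15 = 49.0000.
Version B weighted sum = 4·49 + 1·40 + 2·85 + 5·5 + 3·74 + 0·51 = 196 + 40 + 170 + 25 + 222 + 0 = 653; overall_B = 653/15 = 43.5333.
Difference = 49.0000 − 43.5333 = 5.4667 ≈ 5.5.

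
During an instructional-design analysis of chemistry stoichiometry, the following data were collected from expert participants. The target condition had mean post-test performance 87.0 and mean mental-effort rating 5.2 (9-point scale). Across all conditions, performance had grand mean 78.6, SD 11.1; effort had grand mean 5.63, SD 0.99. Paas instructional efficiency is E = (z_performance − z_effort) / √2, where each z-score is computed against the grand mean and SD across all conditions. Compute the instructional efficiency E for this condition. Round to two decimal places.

z_performance = (87.0 − 78.6) / 11.1 = 8.4000 / 11.1 = 0.7568.
z_effort = (5.2 − 5.63) / 0.99 = -0.4300 / 0.99 = -0.4343.
z_P − z_E = 0.7568 − (-0.4343) = 1.1911.
E = 1.1911 / √2 = 1.1911 / 1.41421 = 0.8422 ≈ 0.84.

0.84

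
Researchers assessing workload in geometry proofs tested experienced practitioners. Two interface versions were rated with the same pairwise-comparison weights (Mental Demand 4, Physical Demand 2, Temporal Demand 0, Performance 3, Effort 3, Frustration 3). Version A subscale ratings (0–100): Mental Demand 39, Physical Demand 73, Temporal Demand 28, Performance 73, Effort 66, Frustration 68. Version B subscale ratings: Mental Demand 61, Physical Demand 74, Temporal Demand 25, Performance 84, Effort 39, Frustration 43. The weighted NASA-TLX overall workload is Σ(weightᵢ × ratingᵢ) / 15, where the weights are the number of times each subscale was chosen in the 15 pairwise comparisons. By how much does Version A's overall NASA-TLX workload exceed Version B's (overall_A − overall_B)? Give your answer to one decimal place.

Version A weighted sum = 4·39 + 2·73 + 0·28 + 3·73 + 3·66 + 3·68 = 156 + 146 + 0 + 219 + 198 + 204 = 923; overall_A = 923/15 = 61.5333.
Version B weighted sum = 4·61 + 2·74 + 0·25 + 3·84 + 3·39 + 3·43 = 244 + 148 + 0 + 252 + 117 + 129 = 890; overall_B = 890/15 = 59.3333.
Difference = 61.5333 − 59.3333 = 2.2000 ≈ 2.2.

2.2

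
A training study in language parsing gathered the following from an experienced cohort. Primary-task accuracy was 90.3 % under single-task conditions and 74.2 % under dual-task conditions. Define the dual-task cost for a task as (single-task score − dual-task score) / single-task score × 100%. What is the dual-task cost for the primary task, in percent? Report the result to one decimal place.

17.8

Cost = (90.3 − 74.2) / 90.3 × 100%
     = 16.1000 / 90.3 × 100% = 17.8295%.
≈ 17.8%.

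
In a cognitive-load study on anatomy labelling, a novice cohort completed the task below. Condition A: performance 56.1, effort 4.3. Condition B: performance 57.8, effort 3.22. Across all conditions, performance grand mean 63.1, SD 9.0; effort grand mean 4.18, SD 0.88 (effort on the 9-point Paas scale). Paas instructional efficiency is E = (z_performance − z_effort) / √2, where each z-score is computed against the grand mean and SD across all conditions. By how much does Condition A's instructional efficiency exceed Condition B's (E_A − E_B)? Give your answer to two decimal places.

-1.00

Condition A: z_P = (56.1 − 63.1)/9.0 = -0.7778; z_E = (4.3 − 4.18)/0.88 = 0.1364; E_A = (-0.7778 − 0.1364)/√2 = -0.6464.
Condition B: z_P = (57.8 − 63.1)/9.0 = -0.5889; z_E = (3.22 − 4.18)/0.88 = -1.0909; E_B = (-0.5889 − (-1.0909))/√2 = 0.3550.
E_A − E_B = -0.6464 − 0.3550 = -1.0014 ≈ -1.00.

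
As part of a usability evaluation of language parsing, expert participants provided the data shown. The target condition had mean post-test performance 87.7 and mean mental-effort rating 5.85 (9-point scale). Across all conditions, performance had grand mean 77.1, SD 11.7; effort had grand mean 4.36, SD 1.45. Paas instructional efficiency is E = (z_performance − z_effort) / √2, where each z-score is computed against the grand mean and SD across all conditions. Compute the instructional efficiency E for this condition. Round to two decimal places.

-0.09

z_performance = (87.7 − 77.1) / 11.7 = 10.6000 / 11.7 = 0.9060.
z_effort = (5.85 − 4.36) / 1.45 = 1.4900 / 1.45 = 1.0276.
z_P − z_E = 0.9060 − 1.0276 = -0.1216.
E = -0.1216 / √2 = -0.1216 / 1.41421 = -0.0860 ≈ -0.09.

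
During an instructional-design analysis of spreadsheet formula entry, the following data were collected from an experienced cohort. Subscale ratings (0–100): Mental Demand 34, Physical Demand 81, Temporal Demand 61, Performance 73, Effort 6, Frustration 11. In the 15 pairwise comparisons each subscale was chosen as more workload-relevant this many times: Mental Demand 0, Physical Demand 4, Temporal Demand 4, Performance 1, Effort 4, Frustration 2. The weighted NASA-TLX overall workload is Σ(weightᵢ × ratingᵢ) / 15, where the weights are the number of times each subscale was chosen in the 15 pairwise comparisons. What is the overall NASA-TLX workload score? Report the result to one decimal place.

The tallies are the weights (they sum to 15).
Weighted sum = 0·34 + 4·81 + 4·61 + 1·73 + 4·6 + 2·11
            = 0 + 324 + 244 + 73 + 24 + 22 = 687.
Overall workload = 687 / 15 = 45.8000 ≈ 45.8.

45.8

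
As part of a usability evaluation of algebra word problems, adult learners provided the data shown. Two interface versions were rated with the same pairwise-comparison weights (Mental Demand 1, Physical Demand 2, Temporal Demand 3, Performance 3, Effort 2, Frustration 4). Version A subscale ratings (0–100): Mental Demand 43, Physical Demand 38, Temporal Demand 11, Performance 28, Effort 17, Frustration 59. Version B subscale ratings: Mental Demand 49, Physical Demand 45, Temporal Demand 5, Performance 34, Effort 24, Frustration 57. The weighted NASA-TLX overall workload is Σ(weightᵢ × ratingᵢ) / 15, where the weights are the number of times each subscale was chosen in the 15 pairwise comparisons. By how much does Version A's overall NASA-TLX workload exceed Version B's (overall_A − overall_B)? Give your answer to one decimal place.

Version A weighted sum = 1·43 + 2·38 + 3·11 + 3·28 + 2·17 + 4·59 = 43 + 76 + 33 + 84 + 34 + 236 = 506; overall_A = 506/15 = 33.7333.
Version B weighted sum = 1·49 + 2·45 + 3·5 + 3·34 + 2·24 + 4·57 = 49 + 90 + 15 + 102 + 48 + 228 = 532; overall_B = 532/15 = 35.4667.
Difference = 33.7333 − 35.4667 = -1.7334 ≈ -1.7.

-1.7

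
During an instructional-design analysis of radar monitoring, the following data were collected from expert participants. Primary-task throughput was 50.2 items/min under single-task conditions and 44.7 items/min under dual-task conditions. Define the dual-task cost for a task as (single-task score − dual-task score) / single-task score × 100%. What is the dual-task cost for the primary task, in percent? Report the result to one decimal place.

Cost = (50.2 − 44.7) / 50.2 × 100%
     = 5.5000 / 50.2 × 100% = 10.9562%.
≈ 11.0%.

11.0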